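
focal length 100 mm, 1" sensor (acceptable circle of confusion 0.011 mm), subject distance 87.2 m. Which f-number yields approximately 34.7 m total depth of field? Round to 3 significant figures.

Write h = H − f = f²/(N·c). The thin-lens limits are Dn = s·h/(h + (s−f)) and Df = s·h/(h − (s−f)), so DoF = Df − Dn = 2·s·(s−f)·h / (h² − (s−f)²).
That is a quadratic in h: DoF·h² − 2·s·(s−f)·h − DoF·(s−f)² = 0 ⇒ h = (s−f)·(s + √(s² + DoF²)) / DoF = 87100 × (87200 + √(87200² + 34700²)) / 34700 = 87100 × (87200 + 93850.6) / 34700 ≈ 454453 mm.
Then N = f²/(c·h) = 100² / (0.011 × 454453) = 10000 / 4999.0 ≈ 2.00.

f/2.00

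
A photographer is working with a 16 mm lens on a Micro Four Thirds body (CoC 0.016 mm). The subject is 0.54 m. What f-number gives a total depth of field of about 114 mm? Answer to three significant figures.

f/3.19

Write h = H − f = f²/(N·c). The thin-lens limits are Dn = s·h/(h + (s−f)) and Df = s·h/(h − (s−f)), so DoF = Df − Dn = 2·s·(s−f)·h / (h² − (s−f)²).
That is a quadratic in h: DoF·h² − 2·s·(s−f)·h − DoF·(s−f)² = 0 ⇒ h = (s−f)·(s + √(s² + DoF²)) / DoF = 524 × (540 + √(540² + 114²)) / 114 = 524 × (540 + 551.902) / 114 ≈ 5018.9 mm.
Then N = f²/(c·h) = 16² / (0.016 × 5018.9) = 256 / 80.303 ≈ 3.19.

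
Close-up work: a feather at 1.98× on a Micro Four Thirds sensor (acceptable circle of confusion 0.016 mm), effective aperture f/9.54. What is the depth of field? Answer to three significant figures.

0.0779 mm

At magnification m, DoF ≈ 2·N_eff·c/m² = 2 × 9.54 × 0.016 / 1.98² = 0.3053 / 3.92 ≈ 0.0779 mm.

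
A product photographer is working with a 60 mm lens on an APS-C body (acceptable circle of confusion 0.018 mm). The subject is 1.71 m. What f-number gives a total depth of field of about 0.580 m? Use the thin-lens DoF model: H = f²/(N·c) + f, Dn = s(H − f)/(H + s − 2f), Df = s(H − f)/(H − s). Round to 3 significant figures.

Write h = H − f = f²/(N·c). The thin-lens limits are Dn = s·h/(h + (s−f)) and Df = s·h/(h − (s−f)), so DoF = Df − Dn = 2·s·(s−f)·h / (h² − (s−f)²).
That is a quadratic in h: DoF·h² − 2·s·(s−f)·h − DoF·(s−f)² = 0 ⇒ h = (s−f)·(s + √(s² + DoF²)) / DoF = 1650 × (1710 + √(1710² + 580²)) / 580 = 1650 × (1710 + 1805.69) / 580 ≈ 10002 mm.
Then N = f²/(c·h) = 60² / (0.018 × 10002) = 3600 / 180.03 ≈ 20.

f/20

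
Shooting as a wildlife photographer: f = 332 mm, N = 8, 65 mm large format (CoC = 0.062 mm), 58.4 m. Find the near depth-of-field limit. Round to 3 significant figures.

46.3 m

Hyperfocal distance H = f²/(N·c) + f = 332²/(8 × 0.062) + 332 = 110224/0.496 + 332 ≈ 222557.8 mm ≈ 222.6 m.
Near limit Dn = s·(H − f)/(H + s − 2f) = 58400 × (222557.8 − 332) / (222557.8 + 58400 − 2 × 332) = 58400 × 222225.8 / 280293.8 ≈ 46301 mm ≈ 46.3 m.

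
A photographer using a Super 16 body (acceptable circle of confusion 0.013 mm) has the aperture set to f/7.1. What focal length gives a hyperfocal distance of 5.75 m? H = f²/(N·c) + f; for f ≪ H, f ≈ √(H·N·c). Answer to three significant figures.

From H = f²/(N·c) + f, with f ≪ H: f ≈ √(H·N·c) = √(5750 × 7.1 × 0.013) = √530.72 ≈ 23.04 mm.
The +f correction barely moves this — solving exactly, f² + N·c·f − N·c·H = 0 ⇒ f = (−N·c + √((N·c)² + 4·N·c·H))/2 = (−0.0923 + √2122.9)/2 ≈ 22.991 mm, so f ≈ 23.0 mm.

23.0 mm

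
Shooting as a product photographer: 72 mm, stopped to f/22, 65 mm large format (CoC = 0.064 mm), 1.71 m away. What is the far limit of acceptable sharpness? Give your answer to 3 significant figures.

Hyperfocal distance H = f²/(N·c) + f = 72²/(22 × 0.064) + 72 = 5184/1.408 + 72 ≈ 3753.8 mm ≈ 3.754 m.
Far limit Df = s·(H − f)/(H − s) = 1710 × (3753.8 − 72) / (3753.8 − 1710) = 1710 × 3681.8 / 2043.8 ≈ 3080.5 mm ≈ 3.08 m.

3.08 m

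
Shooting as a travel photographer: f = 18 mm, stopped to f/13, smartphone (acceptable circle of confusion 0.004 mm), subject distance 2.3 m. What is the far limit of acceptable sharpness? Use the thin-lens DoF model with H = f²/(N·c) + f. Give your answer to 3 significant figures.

Hyperfocal distance H = f²/(N·c) + f = 18²/(13 × 0.004) + 18 = 324/0.052 + 18 ≈ 6248.8 mm ≈ 6.249 m.
Far limit Df = s·(H − f)/(H − s) = 2300 × (6248.8 − 18) / (6248.8 − 2300) = 2300 × 6230.8 / 3948.8 ≈ 3629.2 mm ≈ 3.63 m.

3.63 m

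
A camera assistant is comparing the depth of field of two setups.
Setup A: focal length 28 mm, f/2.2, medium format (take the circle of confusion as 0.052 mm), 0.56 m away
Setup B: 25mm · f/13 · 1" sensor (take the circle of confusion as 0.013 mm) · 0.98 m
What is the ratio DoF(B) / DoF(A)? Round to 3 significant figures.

Setup A: H = 28²/(2.2×0.052) + 28 ≈ 6881.1 mm; DoF = Df − Dn = 607.131 − 519.660 ≈ 87.471 mm.
Setup B: H = 25²/(13×0.013) + 25 ≈ 3723.2 mm; DoF = Df − Dn = 1321.17 − 778.87 ≈ 542.30 mm.
Ratio = 542.30 / 87.471 ≈ 6.20.

6.20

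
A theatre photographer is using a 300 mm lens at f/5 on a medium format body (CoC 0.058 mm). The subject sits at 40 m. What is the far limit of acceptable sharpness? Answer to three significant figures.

45.9 m

Hyperfocal distance H = f²/(N·c) + f = 300²/(5 × 0.058) + 300 = 90000/0.29 + 300 ≈ 310644.8 mm ≈ 310.6 m.
Far limit Df = s·(H − f)/(H − s) = 40000 × (310644.8 − 300) / (310644.8 − 40000) = 40000 × 310344.8 / 270644.8 ≈ 45867 mm ≈ 45.9 m.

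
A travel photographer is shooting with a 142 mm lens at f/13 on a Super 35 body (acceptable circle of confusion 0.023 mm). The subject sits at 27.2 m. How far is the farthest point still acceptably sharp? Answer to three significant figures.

45.4 m

Hyperfocal distance H = f²/(N·c) + f = 142²/(13 × 0.023) + 142 = 20164/0.299 + 142 ≈ 67580.1 mm ≈ 67.58 m.
Far limit Df = s·(H − f)/(H − s) = 27200 × (67580.1 − 142) / (67580.1 − 27200) = 27200 × 67438.1 / 40380.1 ≈ 45426 mm ≈ 45.4 m.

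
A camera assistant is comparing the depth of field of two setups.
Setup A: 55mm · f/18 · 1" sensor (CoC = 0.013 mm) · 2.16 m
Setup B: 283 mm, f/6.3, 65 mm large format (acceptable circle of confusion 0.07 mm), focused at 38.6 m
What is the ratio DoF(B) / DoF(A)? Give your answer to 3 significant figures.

23.6

Setup A: H = 55²/(18×0.013) + 55 ≈ 12982.4 mm; DoF = Df − Dn = 2580.13 − 1857.53 ≈ 722.60 mm.
Setup B: H = 283²/(6.3×0.07) + 283 ≈ 181890.7 mm; DoF = Df − Dn = 48922 − 31875 ≈ 17047 mm.
Ratio = 17047 / 722.60 ≈ 23.6.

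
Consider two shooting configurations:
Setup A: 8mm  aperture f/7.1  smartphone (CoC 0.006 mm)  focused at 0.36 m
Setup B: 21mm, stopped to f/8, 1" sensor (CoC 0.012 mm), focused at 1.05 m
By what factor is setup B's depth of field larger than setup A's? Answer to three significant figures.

Setup A: H = 8²/(7.1×0.006) + 8 ≈ 1510.3 mm; DoF = Df − Dn = 470.16 − 291.66 ≈ 178.50 mm.
Setup B: H = 21²/(8×0.012) + 21 ≈ 4614.8 mm; DoF = Df − Dn = 1353.09 − 857.84 ≈ 495.25 mm.
Ratio = 495.25 / 178.50 ≈ 2.77.

2.77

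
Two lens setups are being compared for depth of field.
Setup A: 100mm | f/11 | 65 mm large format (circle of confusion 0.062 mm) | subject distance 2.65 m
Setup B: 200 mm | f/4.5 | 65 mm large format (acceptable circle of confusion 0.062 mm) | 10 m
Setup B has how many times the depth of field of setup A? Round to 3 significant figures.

Setup A: H = 100²/(11×0.062) + 100 ≈ 14762.8 mm; DoF = Df − Dn = 3207.88 − 2257.41 ≈ 950.47 mm.
Setup B: H = 200²/(4.5×0.062) + 200 ≈ 143569.2 mm; DoF = Df − Dn = 10733.7 − 9360.2 ≈ 1373.5 mm.
Ratio = 1373.5 / 950.47 ≈ 1.45.

1.45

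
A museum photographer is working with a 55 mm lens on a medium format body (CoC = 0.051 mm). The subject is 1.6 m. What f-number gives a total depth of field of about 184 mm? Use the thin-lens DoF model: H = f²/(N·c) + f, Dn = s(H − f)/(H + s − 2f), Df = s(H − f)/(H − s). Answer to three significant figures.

f/2.20

Write h = H − f = f²/(N·c). The thin-lens limits are Dn = s·h/(h + (s−f)) and Df = s·h/(h − (s−f)), so DoF = Df − Dn = 2·s·(s−f)·h / (h² − (s−f)²).
That is a quadratic in h: DoF·h² − 2·s·(s−f)·h − DoF·(s−f)² = 0 ⇒ h = (s−f)·(s + √(s² + DoF²)) / DoF = 1545 × (1600 + √(1600² + 184²)) / 184 = 1545 × (1600 + 1610.55) / 184 ≈ 26958 mm.
Then N = f²/(c·h) = 55² / (0.051 × 26958) = 3025 / 1374.9 ≈ 2.20.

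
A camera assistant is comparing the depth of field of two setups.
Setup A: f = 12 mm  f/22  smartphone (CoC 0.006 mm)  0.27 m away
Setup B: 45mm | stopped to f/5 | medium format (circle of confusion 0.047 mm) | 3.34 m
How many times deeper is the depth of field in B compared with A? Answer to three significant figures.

Setup A: H = 12²/(22×0.006) + 12 ≈ 1102.9 mm; DoF = Df − Dn = 353.63 − 218.36 ≈ 135.27 mm.
Setup B: H = 45²/(5×0.047) + 45 ≈ 8662.0 mm; DoF = Df − Dn = 5407.9 − 2416.1 ≈ 2991.8 mm.
Ratio = 2991.8 / 135.27 ≈ 22.1.

22.1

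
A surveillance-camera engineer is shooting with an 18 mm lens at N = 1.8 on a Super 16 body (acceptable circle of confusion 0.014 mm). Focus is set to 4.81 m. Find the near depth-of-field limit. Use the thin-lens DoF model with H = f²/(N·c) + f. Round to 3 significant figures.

Hyperfocal distance H = f²/(N·c) + f = 18²/(1.8 × 0.014) + 18 = 324/0.0252 + 18 ≈ 12875.1 mm ≈ 12.88 m.
Near limit Dn = s·(H − f)/(H + s − 2f) = 4810 × (12875.1 − 18) / (12875.1 + 4810 − 2 × 18) = 4810 × 12857.1 / 17649.1 ≈ 3504.0 mm ≈ 3.50 m.

3.50 m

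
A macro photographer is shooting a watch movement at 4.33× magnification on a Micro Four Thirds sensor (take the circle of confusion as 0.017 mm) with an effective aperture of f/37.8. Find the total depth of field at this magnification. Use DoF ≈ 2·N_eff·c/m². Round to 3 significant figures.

0.0685 mm

At magnification m, DoF ≈ 2·N_eff·c/m² = 2 × 37.8 × 0.017 / 4.33² = 1.285 / 18.75 ≈ 0.0685 mm.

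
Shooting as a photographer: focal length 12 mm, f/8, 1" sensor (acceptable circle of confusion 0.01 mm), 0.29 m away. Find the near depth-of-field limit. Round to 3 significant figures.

Hyperfocal distance H = f²/(N·c) + f = 12²/(8 × 0.01) + 12 = 144/0.08 + 12 ≈ 1812.0 mm ≈ 1.812 m.
Near limit Dn = s·(H − f)/(H + s − 2f) = 290 × (1812.0 − 12) / (1812.0 + 290 − 2 × 12) = 290 × 1800.0 / 2078.0 ≈ 251.20 mm.

251 mm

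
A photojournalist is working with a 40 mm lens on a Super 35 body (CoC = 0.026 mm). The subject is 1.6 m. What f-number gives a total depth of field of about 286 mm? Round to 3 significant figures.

Write h = H − f = f²/(N·c). The thin-lens limits are Dn = s·h/(h + (s−f)) and Df = s·h/(h − (s−f)), so DoF = Df − Dn = 2·s·(s−f)·h / (h² − (s−f)²).
That is a quadratic in h: DoF·h² − 2·s·(s−f)·h − DoF·(s−f)² = 0 ⇒ h = (s−f)·(s + √(s² + DoF²)) / DoF = 1560 × (1600 + √(1600² + 286²)) / 286 = 1560 × (1600 + 1625.36) / 286 ≈ 17593 mm.
Then N = f²/(c·h) = 40² / (0.026 × 17593) = 1600 / 457.41 ≈ 3.50.

f/3.50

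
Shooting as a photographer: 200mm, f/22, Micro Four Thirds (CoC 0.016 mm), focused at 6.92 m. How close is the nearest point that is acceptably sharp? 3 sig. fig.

6.53 m

Hyperfocal distance H = f²/(N·c) + f = 200²/(22 × 0.016) + 200 = 40000/0.352 + 200 ≈ 113836.4 mm ≈ 113.8 m.
Near limit Dn = s·(H − f)/(H + s − 2f) = 6920 × (113836.4 − 200) / (113836.4 + 6920 − 2 × 200) = 6920 × 113636.4 / 120356.4 ≈ 6533.6 mm ≈ 6.53 m.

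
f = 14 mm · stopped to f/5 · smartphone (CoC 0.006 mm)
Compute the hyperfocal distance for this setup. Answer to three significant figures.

Hyperfocal distance H = f²/(N·c) + f = 14²/(5 × 0.006) + 14 = 196/0.03 + 14 ≈ 6547.3 mm ≈ 6.55 m.

6.55 m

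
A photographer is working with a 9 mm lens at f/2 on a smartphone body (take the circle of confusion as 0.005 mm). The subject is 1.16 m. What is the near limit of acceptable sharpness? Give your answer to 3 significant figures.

Hyperfocal distance H = f²/(N·c) + f = 9²/(2 × 0.005) + 9 = 81/0.01 + 9 ≈ 8109.0 mm ≈ 8.109 m.
Near limit Dn = s·(H − f)/(H + s − 2f) = 1160 × (8109.0 − 9) / (8109.0 + 1160 − 2 × 9) = 1160 × 8100.0 / 9251.0 ≈ 1015.7 mm ≈ 1.02 m.

1.02 m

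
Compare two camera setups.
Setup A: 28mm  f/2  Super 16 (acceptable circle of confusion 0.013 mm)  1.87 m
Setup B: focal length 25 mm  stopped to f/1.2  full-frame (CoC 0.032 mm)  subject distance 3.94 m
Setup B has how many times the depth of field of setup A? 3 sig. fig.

8.77

Setup A: H = 28²/(2×0.013) + 28 ≈ 30181.8 mm; DoF = Df − Dn = 1991.66 − 1762.34 ≈ 229.32 mm.
Setup B: H = 25²/(1.2×0.032) + 25 ≈ 16301.0 mm; DoF = Df − Dn = 5187.9 − 3176.0 ≈ 2011.9 mm.
Ratio = 2011.9 / 229.32 ≈ 8.77.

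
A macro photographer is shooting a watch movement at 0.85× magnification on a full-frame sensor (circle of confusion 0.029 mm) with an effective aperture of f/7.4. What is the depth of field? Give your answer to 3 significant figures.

At magnification m, DoF ≈ 2·N_eff·c/m² = 2 × 7.4 × 0.029 / 0.85² = 0.4292 / 0.7225 ≈ 0.594 mm.

0.594 mm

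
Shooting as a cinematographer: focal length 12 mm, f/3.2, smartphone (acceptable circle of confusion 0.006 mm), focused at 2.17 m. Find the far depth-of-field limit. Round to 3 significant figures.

3.05 m

Hyperfocal distance H = f²/(N·c) + f = 12²/(3.2 × 0.006) + 12 = 144/0.0192 + 12 ≈ 7512.0 mm ≈ 7.512 m.
Far limit Df = s·(H − f)/(H − s) = 2170 × (7512.0 − 12) / (7512.0 − 2170) = 2170 × 7500.0 / 5342.0 ≈ 3046.6 mm ≈ 3.05 m.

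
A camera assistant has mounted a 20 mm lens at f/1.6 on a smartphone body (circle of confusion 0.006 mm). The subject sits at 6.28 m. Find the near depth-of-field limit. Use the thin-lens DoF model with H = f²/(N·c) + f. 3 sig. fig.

Hyperfocal distance H = f²/(N·c) + f = 20²/(1.6 × 0.006) + 20 = 400/0.0096 + 20 ≈ 41686.7 mm ≈ 41.69 m.
Near limit Dn = s·(H − f)/(H + s − 2f) = 6280 × (41686.7 − 20) / (41686.7 + 6280 − 2 × 20) = 6280 × 41666.7 / 47926.7 ≈ 5459.7 mm ≈ 5.46 m.

5.46 m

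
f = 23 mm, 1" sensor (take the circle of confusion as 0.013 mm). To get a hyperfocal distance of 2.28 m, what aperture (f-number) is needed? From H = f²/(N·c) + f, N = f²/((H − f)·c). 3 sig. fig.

Rearrange H = f²/(N·c) + f for N: N = f² / ((H − f)·c).
N = 23² / ((2280 − 23) × 0.013) = 529 / 29.34 ≈ 18.

f/18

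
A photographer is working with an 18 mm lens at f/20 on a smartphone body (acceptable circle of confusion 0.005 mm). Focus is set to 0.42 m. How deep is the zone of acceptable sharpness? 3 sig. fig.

106 mm

Hyperfocal distance H = f²/(N·c) + f = 18²/(20 × 0.005) + 18 = 324/0.1 + 18 ≈ 3258.0 mm ≈ 3.258 m.
Near limit Dn = s·(H − f)/(H + s − 2f) = 420 × (3258.0 − 18) / (3258.0 + 420 − 2 × 18) = 420 × 3240.0 / 3642.0 ≈ 373.64 mm.
Far limit Df = s·(H − f)/(H − s) = 420 × (3258.0 − 18) / (3258.0 − 420) = 420 × 3240.0 / 2838.0 ≈ 479.49 mm.
Depth of field = Df − Dn = 479.49 − 373.64 ≈ 105.85 mm.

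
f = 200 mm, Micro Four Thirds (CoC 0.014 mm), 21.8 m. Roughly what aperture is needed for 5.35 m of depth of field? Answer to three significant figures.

f/16

Write h = H − f = f²/(N·c). The thin-lens limits are Dn = s·h/(h + (s−f)) and Df = s·h/(h − (s−f)), so DoF = Df − Dn = 2·s·(s−f)·h / (h² − (s−f)²).
That is a quadratic in h: DoF·h² − 2·s·(s−f)·h − DoF·(s−f)² = 0 ⇒ h = (s−f)·(s + √(s² + DoF²)) / DoF = 21600 × (21800 + √(21800² + 5350²)) / 5350 = 21600 × (21800 + 22446.9) / 5350 ≈ 178642 mm.
Then N = f²/(c·h) = 200² / (0.014 × 178642) = 40000 / 2501.0 ≈ 16.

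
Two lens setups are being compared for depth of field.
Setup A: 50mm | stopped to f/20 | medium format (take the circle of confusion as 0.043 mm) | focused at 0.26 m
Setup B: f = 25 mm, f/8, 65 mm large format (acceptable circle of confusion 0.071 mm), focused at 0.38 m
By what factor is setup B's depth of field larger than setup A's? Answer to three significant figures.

7.25

Setup A: H = 50²/(20×0.043) + 50 ≈ 2957.0 mm; DoF = Df − Dn = 280.245 − 242.483 ≈ 37.762 mm.
Setup B: H = 25²/(8×0.071) + 25 ≈ 1125.4 mm; DoF = Df − Dn = 560.99 − 287.31 ≈ 273.68 mm.
Ratio = 273.68 / 37.762 ≈ 7.25.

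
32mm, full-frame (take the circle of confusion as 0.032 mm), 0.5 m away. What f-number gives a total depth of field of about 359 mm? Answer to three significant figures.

f/22

Write h = H − f = f²/(N·c). The thin-lens limits are Dn = s·h/(h + (s−f)) and Df = s·h/(h − (s−f)), so DoF = Df − Dn = 2·s·(s−f)·h / (h² − (s−f)²).
That is a quadratic in h: DoF·h² − 2·s·(s−f)·h − DoF·(s−f)² = 0 ⇒ h = (s−f)·(s + √(s² + DoF²)) / DoF = 468 × (500 + √(500² + 359²)) / 359 = 468 × (500 + 615.533) / 359 ≈ 1454.2 mm.
Then N = f²/(c·h) = 32² / (0.032 × 1454.2) = 1024 / 46.535 ≈ 22.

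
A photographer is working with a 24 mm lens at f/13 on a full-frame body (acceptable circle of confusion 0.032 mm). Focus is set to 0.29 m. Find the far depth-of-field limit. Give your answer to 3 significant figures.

359 mm

Hyperfocal distance H = f²/(N·c) + f = 24²/(13 × 0.032) + 24 = 576/0.416 + 24 ≈ 1408.6 mm ≈ 1.409 m.
Far limit Df = s·(H − f)/(H − s) = 290 × (1408.6 − 24) / (1408.6 − 290) = 290 × 1384.6 / 1118.6 ≈ 358.96 mm.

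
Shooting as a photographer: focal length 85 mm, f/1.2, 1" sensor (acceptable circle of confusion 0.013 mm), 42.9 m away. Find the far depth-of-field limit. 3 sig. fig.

Hyperfocal distance H = f²/(N·c) + f = 85²/(1.2 × 0.013) + 85 = 7225/0.0156 + 85 ≈ 463226.0 mm ≈ 463.2 m.
Far limit Df = s·(H − f)/(H − s) = 42900 × (463226.0 − 85) / (463226.0 − 42900) = 42900 × 463141.0 / 420326.0 ≈ 47270 mm ≈ 47.3 m.

47.3 m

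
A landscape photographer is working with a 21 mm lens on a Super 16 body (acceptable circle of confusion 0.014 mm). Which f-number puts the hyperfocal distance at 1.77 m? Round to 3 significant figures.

Rearrange H = f²/(N·c) + f for N: N = f² / ((H − f)·c).
N = 21² / ((1770 − 21) × 0.014) = 441 / 24.49 ≈ 18.

f/18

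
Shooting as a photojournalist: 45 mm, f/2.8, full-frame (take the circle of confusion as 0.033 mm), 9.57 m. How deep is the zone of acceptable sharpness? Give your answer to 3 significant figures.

10.3 m

Hyperfocal distance H = f²/(N·c) + f = 45²/(2.8 × 0.033) + 45 = 2025/0.0924 + 45 ≈ 21960.6 mm ≈ 21.96 m.
Near limit Dn = s·(H − f)/(H + s − 2f) = 9570 × (21960.6 − 45) / (21960.6 + 9570 − 2 × 45) = 9570 × 21915.6 / 31440.6 ≈ 6671 mm.
Far limit Df = s·(H − f)/(H − s) = 9570 × (21960.6 − 45) / (21960.6 − 9570) = 9570 × 21915.6 / 12390.6 ≈ 16927 mm.
Depth of field = Df − Dn = 16927 − 6671 ≈ 10256 mm ≈ 10.3 m.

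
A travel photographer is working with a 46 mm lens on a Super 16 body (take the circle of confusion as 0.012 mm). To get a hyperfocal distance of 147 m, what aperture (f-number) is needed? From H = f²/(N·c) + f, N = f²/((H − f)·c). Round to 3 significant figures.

Rearrange H = f²/(N·c) + f for N: N = f² / ((H − f)·c).
N = 46² / ((147000 − 46) × 0.012) = 2116 / 1763 ≈ 1.20.

f/1.20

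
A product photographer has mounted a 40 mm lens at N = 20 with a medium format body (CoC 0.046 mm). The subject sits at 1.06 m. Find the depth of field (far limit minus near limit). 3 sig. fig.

Hyperfocal distance H = f²/(N·c) + f = 40²/(20 × 0.046) + 40 = 1600/0.92 + 40 ≈ 1779.1 mm ≈ 1.779 m.
Near limit Dn = s·(H − f)/(H + s − 2f) = 1060 × (1779.1 − 40) / (1779.1 + 1060 − 2 × 40) = 1060 × 1739.1 / 2759.1 ≈ 668.1 mm.
Far limit Df = s·(H − f)/(H − s) = 1060 × (1779.1 − 40) / (1779.1 − 1060) = 1060 × 1739.1 / 719.1 ≈ 2563.5 mm.
Depth of field = Df − Dn = 2563.5 − 668.1 ≈ 1895.4 mm ≈ 1.90 m.

1.90 m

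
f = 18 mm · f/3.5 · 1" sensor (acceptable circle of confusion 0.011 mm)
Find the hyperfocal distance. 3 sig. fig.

Hyperfocal distance H = f²/(N·c) + f = 18²/(3.5 × 0.011) + 18 = 324/0.0385 + 18 ≈ 8433.6 mm ≈ 8.43 m.

8.43 m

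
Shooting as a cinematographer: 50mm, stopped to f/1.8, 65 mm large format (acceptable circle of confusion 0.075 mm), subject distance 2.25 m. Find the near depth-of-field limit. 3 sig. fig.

Hyperfocal distance H = f²/(N·c) + f = 50²/(1.8 × 0.075) + 50 = 2500/0.135 + 50 ≈ 18568.5 mm ≈ 18.57 m.
Near limit Dn = s·(H − f)/(H + s − 2f) = 2250 × (18568.5 − 50) / (18568.5 + 2250 − 2 × 50) = 2250 × 18518.5 / 20718.5 ≈ 2011.1 mm ≈ 2.01 m.

2.01 m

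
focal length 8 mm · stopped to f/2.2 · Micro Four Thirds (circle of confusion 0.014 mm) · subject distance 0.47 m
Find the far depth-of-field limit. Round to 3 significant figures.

Hyperfocal distance H = f²/(N·c) + f = 8²/(2.2 × 0.014) + 8 = 64/0.0308 + 8 ≈ 2085.9 mm ≈ 2.086 m.
Far limit Df = s·(H − f)/(H − s) = 470 × (2085.9 − 8) / (2085.9 − 470) = 470 × 2077.9 / 1615.9 ≈ 604.38 mm ≈ 0.604 m.

0.604 m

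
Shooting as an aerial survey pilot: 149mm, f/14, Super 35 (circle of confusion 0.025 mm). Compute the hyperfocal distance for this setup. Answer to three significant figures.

Hyperfocal distance H = f²/(N·c) + f = 149²/(14 × 0.025) + 149 = 22201/0.35 + 149 ≈ 63580.4 mm ≈ 63.6 m.

63.6 m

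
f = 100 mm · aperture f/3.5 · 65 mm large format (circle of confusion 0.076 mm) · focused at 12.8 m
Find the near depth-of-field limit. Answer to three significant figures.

Hyperfocal distance H = f²/(N·c) + f = 100²/(3.5 × 0.076) + 100 = 10000/0.266 + 100 ≈ 37694.0 mm ≈ 37.69 m.
Near limit Dn = s·(H − f)/(H + s − 2f) = 12800 × (37694.0 − 100) / (37694.0 + 12800 − 2 × 100) = 12800 × 37594.0 / 50294.0 ≈ 9567.8 mm ≈ 9.57 m.

9.57 m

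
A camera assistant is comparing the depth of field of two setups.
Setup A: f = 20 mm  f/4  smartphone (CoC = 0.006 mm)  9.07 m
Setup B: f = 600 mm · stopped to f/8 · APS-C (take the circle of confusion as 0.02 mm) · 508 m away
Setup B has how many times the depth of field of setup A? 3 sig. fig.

Setup A: H = 20²/(4×0.006) + 20 ≈ 16686.7 mm; DoF = Df − Dn = 19847 − 5878 ≈ 13969 mm.
Setup B: H = 600²/(8×0.02) + 600 ≈ 2250600.0 mm; DoF = Df − Dn = 655916 − 414521 ≈ 241395 mm.
Ratio = 241395 / 13969 ≈ 17.3.

17.3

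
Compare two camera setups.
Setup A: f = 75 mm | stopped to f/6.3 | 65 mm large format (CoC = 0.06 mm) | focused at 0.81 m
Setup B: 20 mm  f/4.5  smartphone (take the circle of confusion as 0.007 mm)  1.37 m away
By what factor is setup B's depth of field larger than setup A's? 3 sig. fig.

3.67

Setup A: H = 75²/(6.3×0.06) + 75 ≈ 14956.0 mm; DoF = Df − Dn = 852.086 − 771.876 ≈ 80.210 mm.
Setup B: H = 20²/(4.5×0.007) + 20 ≈ 12718.4 mm; DoF = Df − Dn = 1532.97 − 1238.35 ≈ 294.62 mm.
Ratio = 294.62 / 80.210 ≈ 3.67.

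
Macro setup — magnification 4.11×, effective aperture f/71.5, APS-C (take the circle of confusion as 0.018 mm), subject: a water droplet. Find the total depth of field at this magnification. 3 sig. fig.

0.152 mm

At magnification m, DoF ≈ 2·N_eff·c/m² = 2 × 71.5 × 0.018 / 4.11² = 2.574 / 16.89 ≈ 0.152 mm.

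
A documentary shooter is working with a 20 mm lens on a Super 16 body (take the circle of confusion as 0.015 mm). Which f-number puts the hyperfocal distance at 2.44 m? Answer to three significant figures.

Rearrange H = f²/(N·c) + f for N: N = f² / ((H − f)·c).
N = 20² / ((2440 − 20) × 0.015) = 400 / 36.30 ≈ 11.

f/11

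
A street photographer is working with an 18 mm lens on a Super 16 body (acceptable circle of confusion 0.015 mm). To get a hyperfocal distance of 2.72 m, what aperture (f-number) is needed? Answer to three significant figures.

Rearrange H = f²/(N·c) + f for N: N = f² / ((H − f)·c).
N = 18² / ((2720 − 18) × 0.015) = 324 / 40.53 ≈ 7.99.

f/7.99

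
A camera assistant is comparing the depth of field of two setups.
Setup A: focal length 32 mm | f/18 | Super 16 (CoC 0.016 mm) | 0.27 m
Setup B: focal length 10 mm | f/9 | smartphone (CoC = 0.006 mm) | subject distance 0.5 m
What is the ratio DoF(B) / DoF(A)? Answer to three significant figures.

Setup A: H = 32²/(18×0.016) + 32 ≈ 3587.6 mm; DoF = Df − Dn = 289.370 − 253.061 ≈ 36.309 mm.
Setup B: H = 10²/(9×0.006) + 10 ≈ 1861.9 mm; DoF = Df − Dn = 679.90 − 395.38 ≈ 284.52 mm.
Ratio = 284.52 / 36.309 ≈ 7.84.

7.84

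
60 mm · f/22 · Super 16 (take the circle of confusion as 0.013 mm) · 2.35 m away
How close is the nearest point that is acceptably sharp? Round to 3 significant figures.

Hyperfocal distance H = f²/(N·c) + f = 60²/(22 × 0.013) + 60 = 3600/0.286 + 60 ≈ 12647.4 mm ≈ 12.65 m.
Near limit Dn = s·(H − f)/(H + s − 2f) = 2350 × (12647.4 − 60) / (12647.4 + 2350 − 2 × 60) = 2350 × 12587.4 / 14877.4 ≈ 1988.3 mm ≈ 1.99 m.

1.99 m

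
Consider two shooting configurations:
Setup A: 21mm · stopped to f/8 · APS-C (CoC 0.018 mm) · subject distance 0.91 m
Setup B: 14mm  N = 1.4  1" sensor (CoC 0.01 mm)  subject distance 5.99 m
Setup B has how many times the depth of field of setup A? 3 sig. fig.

10.8

Setup A: H = 21²/(8×0.018) + 21 ≈ 3083.5 mm; DoF = Df − Dn = 1282.21 − 705.27 ≈ 576.94 mm.
Setup B: H = 14²/(1.4×0.01) + 14 ≈ 14014.0 mm; DoF = Df − Dn = 10451.1 − 4198.0 ≈ 6253.1 mm.
Ratio = 6253.1 / 576.94 ≈ 10.8.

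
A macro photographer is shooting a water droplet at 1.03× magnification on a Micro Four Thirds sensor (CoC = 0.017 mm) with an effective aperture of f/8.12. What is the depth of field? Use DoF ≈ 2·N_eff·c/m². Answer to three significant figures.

0.260 mm

At magnification m, DoF ≈ 2·N_eff·c/m² = 2 × 8.12 × 0.017 / 1.03² = 0.2761 / 1.061 ≈ 0.26 mm.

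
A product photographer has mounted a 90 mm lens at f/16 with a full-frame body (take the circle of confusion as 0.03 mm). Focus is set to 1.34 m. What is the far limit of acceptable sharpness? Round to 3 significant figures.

Hyperfocal distance H = f²/(N·c) + f = 90²/(16 × 0.03) + 90 = 8100/0.48 + 90 ≈ 16965.0 mm ≈ 16.96 m.
Far limit Df = s·(H − f)/(H − s) = 1340 × (16965.0 − 90) / (16965.0 − 1340) = 1340 × 16875.0 / 15625.0 ≈ 1447.2 mm ≈ 1.45 m.

1.45 m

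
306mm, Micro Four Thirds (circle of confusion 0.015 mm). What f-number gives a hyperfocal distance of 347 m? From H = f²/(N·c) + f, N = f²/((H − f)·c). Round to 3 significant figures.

f/18

Rearrange H = f²/(N·c) + f for N: N = f² / ((H − f)·c).
N = 306² / ((347000 − 306) × 0.015) = 93636 / 5200 ≈ 18.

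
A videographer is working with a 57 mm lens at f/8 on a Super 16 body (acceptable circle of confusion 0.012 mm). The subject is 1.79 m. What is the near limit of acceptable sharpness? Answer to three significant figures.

1.70 m

Hyperfocal distance H = f²/(N·c) + f = 57²/(8 × 0.012) + 57 = 3249/0.096 + 57 ≈ 33900.8 mm ≈ 33.90 m.
Near limit Dn = s·(H − f)/(H + s − 2f) = 1790 × (33900.8 − 57) / (33900.8 + 1790 − 2 × 57) = 1790 × 33843.8 / 35576.8 ≈ 1702.8 mm ≈ 1.70 m.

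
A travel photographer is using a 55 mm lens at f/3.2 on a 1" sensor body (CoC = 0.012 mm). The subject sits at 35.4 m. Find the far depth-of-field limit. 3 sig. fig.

64.2 m

Hyperfocal distance H = f²/(N·c) + f = 55²/(3.2 × 0.012) + 55 = 3025/0.0384 + 55 ≈ 78831.0 mm ≈ 78.83 m.
Far limit Df = s·(H − f)/(H − s) = 35400 × (78831.0 − 55) / (78831.0 − 35400) = 35400 × 78776.0 / 43431.0 ≈ 64209 mm ≈ 64.2 m.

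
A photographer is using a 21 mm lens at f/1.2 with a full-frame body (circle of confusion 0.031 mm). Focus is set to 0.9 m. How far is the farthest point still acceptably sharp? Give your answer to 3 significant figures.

0.972 m

Hyperfocal distance H = f²/(N·c) + f = 21²/(1.2 × 0.031) + 21 = 441/0.0372 + 21 ≈ 11875.8 mm ≈ 11.88 m.
Far limit Df = s·(H − f)/(H − s) = 900 × (11875.8 − 21) / (11875.8 − 900) = 900 × 11854.8 / 10975.8 ≈ 972.08 mm ≈ 0.972 m.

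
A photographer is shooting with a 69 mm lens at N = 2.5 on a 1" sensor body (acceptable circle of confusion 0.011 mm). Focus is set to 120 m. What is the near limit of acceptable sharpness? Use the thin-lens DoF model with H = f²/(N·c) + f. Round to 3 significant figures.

Hyperfocal distance H = f²/(N·c) + f = 69²/(2.5 × 0.011) + 69 = 4761/0.0275 + 69 ≈ 173196.3 mm ≈ 173.2 m.
Near limit Dn = s·(H − f)/(H + s − 2f) = 120000 × (173196.3 − 69) / (173196.3 + 120000 − 2 × 69) = 120000 × 173127.3 / 293058.3 ≈ 70891 mm ≈ 70.9 m.

70.9 m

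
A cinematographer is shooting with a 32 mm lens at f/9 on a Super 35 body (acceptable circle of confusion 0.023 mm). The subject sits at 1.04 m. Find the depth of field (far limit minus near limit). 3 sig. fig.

442 mm

Hyperfocal distance H = f²/(N·c) + f = 32²/(9 × 0.023) + 32 = 1024/0.207 + 32 ≈ 4978.9 mm ≈ 4.979 m.
Near limit Dn = s·(H − f)/(H + s − 2f) = 1040 × (4978.9 − 32) / (4978.9 + 1040 − 2 × 32) = 1040 × 4946.9 / 5954.9 ≈ 863.96 mm.
Far limit Df = s·(H − f)/(H − s) = 1040 × (4978.9 − 32) / (4978.9 − 1040) = 1040 × 4946.9 / 3938.9 ≈ 1306.15 mm.
Depth of field = Df − Dn = 1306.15 − 863.96 ≈ 442.19 mm.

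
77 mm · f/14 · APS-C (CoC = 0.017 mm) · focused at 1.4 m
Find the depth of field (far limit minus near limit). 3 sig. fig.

Hyperfocal distance H = f²/(N·c) + f = 77²/(14 × 0.017) + 77 = 5929/0.238 + 77 ≈ 24988.8 mm ≈ 24.99 m.
Near limit Dn = s·(H − f)/(H + s − 2f) = 1400 × (24988.8 − 77) / (24988.8 + 1400 − 2 × 77) = 1400 × 24911.8 / 26234.8 ≈ 1329.40 mm.
Far limit Df = s·(H − f)/(H − s) = 1400 × (24988.8 − 77) / (24988.8 − 1400) = 1400 × 24911.8 / 23588.8 ≈ 1478.52 mm.
Depth of field = Df − Dn = 1478.52 − 1329.40 ≈ 149.12 mm.

149 mm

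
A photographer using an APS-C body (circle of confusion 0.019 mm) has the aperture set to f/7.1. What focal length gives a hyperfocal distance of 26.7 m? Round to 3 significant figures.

From H = f²/(N·c) + f, with f ≪ H: f ≈ √(H·N·c) = √(26700 × 7.1 × 0.019) = √3601.8 ≈ 60.02 mm.
Exact: f² + N·c·f − N·c·H = 0 ⇒ f = (−N·c + √((N·c)² + 4·N·c·H))/2 = (−0.1349 + √14407)/2 ≈ 59.948 mm ≈ 59.9 mm.

59.9 mm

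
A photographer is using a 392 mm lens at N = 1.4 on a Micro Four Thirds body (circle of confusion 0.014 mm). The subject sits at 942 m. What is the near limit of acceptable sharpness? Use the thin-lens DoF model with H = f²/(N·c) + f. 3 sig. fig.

Hyperfocal distance H = f²/(N·c) + f = 392²/(1.4 × 0.014) + 392 = 153664/0.0196 + 392 ≈ 7840392.0 mm ≈ 7840 m.
Near limit Dn = s·(H − f)/(H + s − 2f) = 942000 × (7840392.0 − 392) / (7840392.0 + 942000 − 2 × 392) = 942000 × 7840000.0 / 8781608.0 ≈ 840994 mm ≈ 841 m.

841 m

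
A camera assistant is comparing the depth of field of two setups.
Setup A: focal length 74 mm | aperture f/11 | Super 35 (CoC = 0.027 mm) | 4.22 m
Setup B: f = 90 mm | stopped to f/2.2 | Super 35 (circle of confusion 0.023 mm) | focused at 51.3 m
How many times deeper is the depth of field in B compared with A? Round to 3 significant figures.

Setup A: H = 74²/(11×0.027) + 74 ≈ 18511.7 mm; DoF = Df − Dn = 5444.2 − 3445.3 ≈ 1998.9 mm.
Setup B: H = 90²/(2.2×0.023) + 90 ≈ 160169.1 mm; DoF = Df − Dn = 75431 − 38866 ≈ 36565 mm.
Ratio = 36565 / 1998.9 ≈ 18.3.

18.3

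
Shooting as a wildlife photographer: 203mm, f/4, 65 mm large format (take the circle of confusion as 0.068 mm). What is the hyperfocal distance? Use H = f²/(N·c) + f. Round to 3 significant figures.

Hyperfocal distance H = f²/(N·c) + f = 203²/(4 × 0.068) + 203 = 41209/0.272 + 203 ≈ 151706.7 mm ≈ 152 m.

152 m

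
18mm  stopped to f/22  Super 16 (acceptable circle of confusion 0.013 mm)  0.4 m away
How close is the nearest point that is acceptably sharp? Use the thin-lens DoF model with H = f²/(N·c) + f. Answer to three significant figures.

Hyperfocal distance H = f²/(N·c) + f = 18²/(22 × 0.013) + 18 = 324/0.286 + 18 ≈ 1150.9 mm ≈ 1.151 m.
Near limit Dn = s·(H − f)/(H + s − 2f) = 400 × (1150.9 − 18) / (1150.9 + 400 − 2 × 18) = 400 × 1132.9 / 1514.9 ≈ 299.13 mm.

299 mm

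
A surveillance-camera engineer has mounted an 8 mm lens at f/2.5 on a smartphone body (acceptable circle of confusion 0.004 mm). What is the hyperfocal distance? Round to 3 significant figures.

6.41 m

Hyperfocal distance H = f²/(N·c) + f = 8²/(2.5 × 0.004) + 8 = 64/0.01 + 8 ≈ 6408.0 mm ≈ 6.41 m.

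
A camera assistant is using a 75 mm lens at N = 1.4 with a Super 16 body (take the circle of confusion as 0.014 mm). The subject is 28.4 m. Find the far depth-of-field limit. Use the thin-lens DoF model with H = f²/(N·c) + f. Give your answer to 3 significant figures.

Hyperfocal distance H = f²/(N·c) + f = 75²/(1.4 × 0.014) + 75 = 5625/0.0196 + 75 ≈ 287064.8 mm ≈ 287.1 m.
Far limit Df = s·(H − f)/(H − s) = 28400 × (287064.8 − 75) / (287064.8 − 28400) = 28400 × 286989.8 / 258664.8 ≈ 31510 mm ≈ 31.5 m.

31.5 m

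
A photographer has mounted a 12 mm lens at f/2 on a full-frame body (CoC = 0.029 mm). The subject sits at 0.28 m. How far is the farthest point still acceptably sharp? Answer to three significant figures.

314 mm

Hyperfocal distance H = f²/(N·c) + f = 12²/(2 × 0.029) + 12 = 144/0.058 + 12 ≈ 2494.8 mm ≈ 2.495 m.
Far limit Df = s·(H − f)/(H − s) = 280 × (2494.8 − 12) / (2494.8 − 280) = 280 × 2482.8 / 2214.8 ≈ 313.88 mm.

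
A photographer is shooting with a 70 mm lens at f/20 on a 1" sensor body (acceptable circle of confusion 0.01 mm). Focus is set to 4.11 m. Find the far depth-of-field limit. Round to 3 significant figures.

Hyperfocal distance H = f²/(N·c) + f = 70²/(20 × 0.01) + 70 = 4900/0.2 + 70 ≈ 24570.0 mm ≈ 24.57 m.
Far limit Df = s·(H − f)/(H − s) = 4110 × (24570.0 − 70) / (24570.0 − 4110) = 4110 × 24500.0 / 20460.0 ≈ 4921.6 mm ≈ 4.92 m.

4.92 m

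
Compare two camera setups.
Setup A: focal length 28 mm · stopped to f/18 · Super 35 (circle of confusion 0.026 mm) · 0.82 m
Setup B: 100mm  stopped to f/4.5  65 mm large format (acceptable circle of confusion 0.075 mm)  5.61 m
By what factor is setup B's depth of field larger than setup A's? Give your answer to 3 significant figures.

Setup A: H = 28²/(18×0.026) + 28 ≈ 1703.2 mm; DoF = Df − Dn = 1555.31 − 556.77 ≈ 998.54 mm.
Setup B: H = 100²/(4.5×0.075) + 100 ≈ 29729.6 mm; DoF = Df − Dn = 6891.6 − 4730.3 ≈ 2161.3 mm.
Ratio = 2161.3 / 998.54 ≈ 2.16.

2.16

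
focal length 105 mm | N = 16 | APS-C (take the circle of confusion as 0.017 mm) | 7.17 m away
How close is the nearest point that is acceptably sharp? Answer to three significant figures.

Hyperfocal distance H = f²/(N·c) + f = 105²/(16 × 0.017) + 105 = 11025/0.272 + 105 ≈ 40638.1 mm ≈ 40.64 m.
Near limit Dn = s·(H − f)/(H + s − 2f) = 7170 × (40638.1 − 105) / (40638.1 + 7170 − 2 × 105) = 7170 × 40533.1 / 47598.1 ≈ 6105.8 mm ≈ 6.11 m.

6.11 m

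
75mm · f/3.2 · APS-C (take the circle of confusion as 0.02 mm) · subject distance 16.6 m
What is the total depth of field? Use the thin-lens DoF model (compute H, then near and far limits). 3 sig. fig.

Hyperfocal distance H = f²/(N·c) + f = 75²/(3.2 × 0.02) + 75 = 5625/0.064 + 75 ≈ 87965.6 mm ≈ 87.97 m.
Near limit Dn = s·(H − f)/(H + s − 2f) = 16600 × (87965.6 − 75) / (87965.6 + 16600 − 2 × 75) = 16600 × 87890.6 / 104415.6 ≈ 13972.9 mm.
Far limit Df = s·(H − f)/(H − s) = 16600 × (87965.6 − 75) / (87965.6 − 16600) = 16600 × 87890.6 / 71365.6 ≈ 20443.8 mm.
Depth of field = Df − Dn = 20443.8 − 13972.9 ≈ 6470.9 mm ≈ 6.47 m.

6.47 m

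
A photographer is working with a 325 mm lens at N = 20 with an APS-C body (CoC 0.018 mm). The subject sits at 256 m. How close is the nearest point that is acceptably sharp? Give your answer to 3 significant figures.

137 m

Hyperfocal distance H = f²/(N·c) + f = 325²/(20 × 0.018) + 325 = 105625/0.36 + 325 ≈ 293727.8 mm ≈ 293.7 m.
Near limit Dn = s·(H − f)/(H + s − 2f) = 256000 × (293727.8 − 325) / (293727.8 + 256000 − 2 × 325) = 256000 × 293402.8 / 549077.8 ≈ 136795 mm ≈ 137 m.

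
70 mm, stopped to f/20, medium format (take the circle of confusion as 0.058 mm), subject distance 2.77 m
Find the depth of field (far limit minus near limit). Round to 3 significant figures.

Hyperfocal distance H = f²/(N·c) + f = 70²/(20 × 0.058) + 70 = 4900/1.16 + 70 ≈ 4294.1 mm ≈ 4.294 m.
Near limit Dn = s·(H − f)/(H + s − 2f) = 2770 × (4294.1 − 70) / (4294.1 + 2770 − 2 × 70) = 2770 × 4224.1 / 6924.1 ≈ 1689.9 mm.
Far limit Df = s·(H − f)/(H − s) = 2770 × (4294.1 − 70) / (4294.1 − 2770) = 2770 × 4224.1 / 1524.1 ≈ 7677.0 mm.
Depth of field = Df − Dn = 7677.0 − 1689.9 ≈ 5987.1 mm ≈ 5.99 m.

5.99 m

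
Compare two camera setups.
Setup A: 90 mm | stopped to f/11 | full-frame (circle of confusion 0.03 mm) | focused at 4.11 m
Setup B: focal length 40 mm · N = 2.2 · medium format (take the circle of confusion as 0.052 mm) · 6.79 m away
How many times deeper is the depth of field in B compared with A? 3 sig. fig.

Setup A: H = 90²/(11×0.03) + 90 ≈ 24635.5 mm; DoF = Df − Dn = 4915.0 − 3531.6 ≈ 1383.4 mm.
Setup B: H = 40²/(2.2×0.052) + 40 ≈ 14026.0 mm; DoF = Df − Dn = 13123.9 − 4579.7 ≈ 8544.2 mm.
Ratio = 8544.2 / 1383.4 ≈ 6.18.

6.18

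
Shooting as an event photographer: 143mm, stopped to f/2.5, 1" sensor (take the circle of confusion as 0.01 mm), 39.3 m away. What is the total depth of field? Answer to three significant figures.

Hyperfocal distance H = f²/(N·c) + f = 143²/(2.5 × 0.01) + 143 = 20449/0.025 + 143 ≈ 818103.0 mm ≈ 818.1 m.
Near limit Dn = s·(H − f)/(H + s − 2f) = 39300 × (818103.0 − 143) / (818103.0 + 39300 − 2 × 143) = 39300 × 817960.0 / 857117.0 ≈ 37504.6 mm.
Far limit Df = s·(H − f)/(H − s) = 39300 × (818103.0 − 143) / (818103.0 − 39300) = 39300 × 817960.0 / 778803.0 ≈ 41275.9 mm.
Depth of field = Df − Dn = 41275.9 − 37504.6 ≈ 3771.3 mm ≈ 3.77 m.

3.77 m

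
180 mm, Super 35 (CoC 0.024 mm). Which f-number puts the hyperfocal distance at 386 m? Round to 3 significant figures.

Rearrange H = f²/(N·c) + f for N: N = f² / ((H − f)·c).
N = 180² / ((386000 − 180) × 0.024) = 32400 / 9260 ≈ 3.50.

f/3.50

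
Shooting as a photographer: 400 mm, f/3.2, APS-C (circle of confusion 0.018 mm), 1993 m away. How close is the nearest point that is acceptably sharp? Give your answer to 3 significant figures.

Hyperfocal distance H = f²/(N·c) + f = 400²/(3.2 × 0.018) + 400 = 160000/0.0576 + 400 ≈ 2778177.8 mm ≈ 2778 m.
Near limit Dn = s·(H − f)/(H + s − 2f) = 1993000 × (2778177.8 − 400) / (2778177.8 + 1993000 − 2 × 400) = 1993000 × 2777777.8 / 4770377.8 ≈ 1160518 mm ≈ 1160 m.

1160 m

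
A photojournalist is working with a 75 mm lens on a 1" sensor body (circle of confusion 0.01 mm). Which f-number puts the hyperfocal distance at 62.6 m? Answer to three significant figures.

Rearrange H = f²/(N·c) + f for N: N = f² / ((H − f)·c).
N = 75² / ((62600 − 75) × 0.01) = 5625 / 625.2 ≈ 9.

f/9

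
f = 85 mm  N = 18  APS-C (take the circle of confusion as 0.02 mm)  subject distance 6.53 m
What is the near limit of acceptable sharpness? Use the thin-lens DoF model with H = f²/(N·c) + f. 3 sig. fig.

4.94 m

Hyperfocal distance H = f²/(N·c) + f = 85²/(18 × 0.02) + 85 = 7225/0.36 + 85 ≈ 20154.4 mm ≈ 20.15 m.
Near limit Dn = s·(H − f)/(H + s − 2f) = 6530 × (20154.4 − 85) / (20154.4 + 6530 − 2 × 85) = 6530 × 20069.4 / 26514.4 ≈ 4942.7 mm ≈ 4.94 m.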